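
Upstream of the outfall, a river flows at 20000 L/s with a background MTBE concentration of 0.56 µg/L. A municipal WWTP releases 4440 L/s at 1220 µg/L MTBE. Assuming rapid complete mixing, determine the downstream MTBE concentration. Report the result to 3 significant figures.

222 µg/L

Conservation of mass: C = (20000·0.5600 + 4440·1220) / 24440 = 5428000/24440 = 222.1 µg/L.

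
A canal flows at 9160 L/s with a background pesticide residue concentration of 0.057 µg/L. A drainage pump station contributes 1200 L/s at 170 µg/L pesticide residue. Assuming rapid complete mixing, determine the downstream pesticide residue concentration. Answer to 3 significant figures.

Mixed concentration C = ΣQC/ΣQ = (9160·0.05700 + 1200·170.0) / 10360 = 204500/10360 = 19.74 µg/L.

19.7 µg/L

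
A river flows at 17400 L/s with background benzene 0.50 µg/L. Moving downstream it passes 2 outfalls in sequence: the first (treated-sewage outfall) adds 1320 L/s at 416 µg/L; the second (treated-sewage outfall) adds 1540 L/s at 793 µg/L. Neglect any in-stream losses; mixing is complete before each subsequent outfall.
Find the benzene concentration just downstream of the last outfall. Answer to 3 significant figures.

87.8 µg/L

Below outfall 1: Q → 18720 L/s, C = (17400·0.5000 + 1320·416.0)/18720 = 29.80 µg/L.
Below outfall 2: Q → 20260 L/s, C = (18720·29.80 + 1540·793.0)/20260 = 87.81 µg/L.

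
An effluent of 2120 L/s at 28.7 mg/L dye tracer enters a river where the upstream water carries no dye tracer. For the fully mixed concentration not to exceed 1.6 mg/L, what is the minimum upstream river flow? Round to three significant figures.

Set C_mix = 1.6: (Q·0 + 2120·28.70) / (Q + 2120) = 1.6
→ Q = 2120·(28.70 − 1.6)/(1.6 − 0) = 35910 L/s.

35900 L/s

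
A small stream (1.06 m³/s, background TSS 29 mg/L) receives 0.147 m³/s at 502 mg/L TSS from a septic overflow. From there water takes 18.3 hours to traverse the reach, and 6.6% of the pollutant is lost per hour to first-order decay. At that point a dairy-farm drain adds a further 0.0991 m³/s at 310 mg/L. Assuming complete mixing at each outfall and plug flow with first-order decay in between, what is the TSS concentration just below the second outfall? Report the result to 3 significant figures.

After mixing, C = (1.060·29.00 + 0.1470·502.0) / 1.207 = 104.5/1.207 = 86.61 mg/L; combined flow 1.207 m³/s.
6.6%/h lost → k = −ln(1 − 0.066) = 0.06828 h⁻¹.
After decay, C = 86.61 × e^(−kt) = 86.61 × 0.2866 = 24.83 mg/L.
Second outfall: C = (1.207·24.83 + 0.09910·310.0)/1.306 = 46.46 mg/L.

46.5 mg/L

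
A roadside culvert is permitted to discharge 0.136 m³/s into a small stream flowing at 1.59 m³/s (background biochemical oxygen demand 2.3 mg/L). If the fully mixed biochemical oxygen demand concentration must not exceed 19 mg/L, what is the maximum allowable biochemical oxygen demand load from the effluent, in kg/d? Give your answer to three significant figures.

Mass balance at the limit: 1.590·2.300 + 0.1360·Cₑ = 1.726·19 → Cₑ = 214.2 mg/L.
Load = 0.1360 m³/s × 214.2 g/m³ × 86 400 s/d = 2517 kg/d.

2520 kg/d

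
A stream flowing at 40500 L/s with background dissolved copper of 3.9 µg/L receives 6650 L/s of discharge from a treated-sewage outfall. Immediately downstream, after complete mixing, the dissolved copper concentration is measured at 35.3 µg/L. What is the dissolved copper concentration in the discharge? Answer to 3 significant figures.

227 µg/L

Mass balance: 40500·3.900 + 6650·Cₑ = 47150·35.30
→ Cₑ = (47150·35.30 − 40500·3.900) / 6650 = 226.5 µg/L.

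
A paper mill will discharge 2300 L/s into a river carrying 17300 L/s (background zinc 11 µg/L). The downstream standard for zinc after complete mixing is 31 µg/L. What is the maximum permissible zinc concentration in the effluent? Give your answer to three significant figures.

181 µg/L

At the limit, (Qr·Cr + Qe·Cₑ)/(Qr + Qe) = 31:
Cₑ = (19600·31 − 17300·11.00) / 2300 = 181.4 µg/L.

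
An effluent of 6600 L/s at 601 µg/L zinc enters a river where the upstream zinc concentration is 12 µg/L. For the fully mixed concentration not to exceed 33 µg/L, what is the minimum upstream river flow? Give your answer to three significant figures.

179000 L/s

Set C_mix = 33: (Q·12.00 + 6600·601.0) / (Q + 6600) = 33
→ Q = 6600·(601.0 − 33)/(33 − 12.00) = 178500 L/s.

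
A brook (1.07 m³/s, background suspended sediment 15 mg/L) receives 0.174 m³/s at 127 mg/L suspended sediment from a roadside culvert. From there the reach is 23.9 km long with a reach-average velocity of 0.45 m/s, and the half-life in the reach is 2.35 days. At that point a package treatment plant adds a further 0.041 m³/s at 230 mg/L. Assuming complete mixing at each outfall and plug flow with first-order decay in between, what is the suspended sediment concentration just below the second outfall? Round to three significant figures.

Mixed concentration C = ΣQC/ΣQ = (1.070·15.00 + 0.1740·127.0) / 1.244 = 38.15/1.244 = 30.67 mg/L; combined flow 1.244 m³/s.
Travel time t = 23.9·1000 / 0.45 = 53110 s = 14.75 h.
Half-life 2.35 d → k = ln 2 / 2.35 = 0.2950 d⁻¹.
Decay over the reach: 30.67·exp(−kt) = 30.67·0.8342 = 25.58 mg/L.
Second outfall: C = (1.244·25.58 + 0.04100·230.0)/1.285 = 32.10 mg/L.

32.1 mg/L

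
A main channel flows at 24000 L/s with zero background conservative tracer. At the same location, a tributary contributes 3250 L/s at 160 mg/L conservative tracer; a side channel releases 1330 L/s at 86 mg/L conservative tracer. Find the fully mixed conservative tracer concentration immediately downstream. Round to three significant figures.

22.2 mg/L

Mass balance: C = (24000·0 + 3250·160.0 + 1330·86.00) / 28580 = 634400/28580 = 22.20 mg/L.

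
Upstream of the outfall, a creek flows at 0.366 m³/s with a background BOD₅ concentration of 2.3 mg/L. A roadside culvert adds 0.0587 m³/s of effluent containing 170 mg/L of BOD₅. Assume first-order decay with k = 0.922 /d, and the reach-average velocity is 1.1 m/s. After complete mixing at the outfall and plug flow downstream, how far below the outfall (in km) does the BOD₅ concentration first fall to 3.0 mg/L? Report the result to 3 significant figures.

Flow-weighted average: C = (0.3660·2.300 + 0.05870·170.0) / 0.4247 = 10.82/0.4247 = 25.48 mg/L.
Set 25.48·exp(−k·t) = 3.0 → t = ln(25.48/3.0)/k = 200500 s = 55.68 h.
Distance = v·t = 1.1·200500 = 220500 m = 220.5 km.

221 km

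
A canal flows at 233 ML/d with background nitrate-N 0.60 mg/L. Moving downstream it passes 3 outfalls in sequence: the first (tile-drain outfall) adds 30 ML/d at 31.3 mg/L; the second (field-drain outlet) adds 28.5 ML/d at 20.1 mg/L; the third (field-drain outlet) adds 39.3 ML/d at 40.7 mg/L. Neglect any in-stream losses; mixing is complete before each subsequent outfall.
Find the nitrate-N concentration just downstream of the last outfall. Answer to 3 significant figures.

After outfall 1: Q = 233.0 + 30.00 = 263.0 ML/d; C = (233.0·0.6000 + 30.00·31.30)/263.0 = 4.102 mg/L.
After outfall 2: Q = 263.0 + 28.50 = 291.5 ML/d; C = (263.0·4.102 + 28.50·20.10)/291.5 = 5.666 mg/L.
After outfall 3: Q = 291.5 + 39.30 = 330.8 ML/d; C = (291.5·5.666 + 39.30·40.70)/330.8 = 9.828 mg/L.

9.83 mg/L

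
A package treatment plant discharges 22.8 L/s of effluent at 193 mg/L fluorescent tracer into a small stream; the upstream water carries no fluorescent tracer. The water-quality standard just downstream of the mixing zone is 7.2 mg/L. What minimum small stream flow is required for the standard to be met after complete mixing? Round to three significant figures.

588 L/s

Set C_mix = 7.2: (Q·0 + 22.80·193.0) / (Q + 22.80) = 7.2
→ Q = 22.80·(193.0 − 7.2)/(7.2 − 0) = 588.4 L/s.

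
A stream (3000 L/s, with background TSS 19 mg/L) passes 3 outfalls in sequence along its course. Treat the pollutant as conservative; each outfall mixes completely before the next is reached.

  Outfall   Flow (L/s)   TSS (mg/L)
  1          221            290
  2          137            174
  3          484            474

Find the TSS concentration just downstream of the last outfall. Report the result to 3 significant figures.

97.4 mg/L

After outfall 1: Q = 3000 + 221.0 = 3221 L/s; C = (3000·19.00 + 221.0·290.0)/3221 = 37.59 mg/L.
After outfall 2: Q = 3221 + 137.0 = 3358 L/s; C = (3221·37.59 + 137.0·174.0)/3358 = 43.16 mg/L.
After outfall 3: Q = 3358 + 484.0 = 3842 L/s; C = (3358·43.16 + 484.0·474.0)/3842 = 97.43 mg/L.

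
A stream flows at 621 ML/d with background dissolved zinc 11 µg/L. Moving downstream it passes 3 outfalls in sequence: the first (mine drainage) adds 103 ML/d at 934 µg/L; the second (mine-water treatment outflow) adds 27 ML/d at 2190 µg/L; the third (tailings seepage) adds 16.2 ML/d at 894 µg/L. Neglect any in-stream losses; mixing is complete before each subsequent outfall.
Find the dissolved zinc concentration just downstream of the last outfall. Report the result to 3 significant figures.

230 µg/L

Below outfall 1: Q → 724.0 ML/d, C = (621.0·11.00 + 103.0·934.0)/724.0 = 142.3 µg/L.
Below outfall 2: Q → 751.0 ML/d, C = (724.0·142.3 + 27.00·2190)/751.0 = 215.9 µg/L.
Below outfall 3: Q → 767.2 ML/d, C = (751.0·215.9 + 16.20·894.0)/767.2 = 230.2 µg/L.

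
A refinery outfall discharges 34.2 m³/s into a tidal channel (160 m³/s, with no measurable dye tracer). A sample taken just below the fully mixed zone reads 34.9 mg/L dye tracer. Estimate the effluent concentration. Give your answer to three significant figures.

198 mg/L

Mass balance: 160.0·0 + 34.20·Cₑ = 194.2·34.90
→ Cₑ = (194.2·34.90 − 160.0·0) / 34.20 = 198.2 mg/L.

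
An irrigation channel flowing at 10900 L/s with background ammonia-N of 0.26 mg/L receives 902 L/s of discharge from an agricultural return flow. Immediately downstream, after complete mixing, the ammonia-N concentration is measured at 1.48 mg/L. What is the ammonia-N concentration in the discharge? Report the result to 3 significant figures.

16.2 mg/L

Mass balance: 10900·0.2600 + 902.0·Cₑ = 11800·1.480
→ Cₑ = (11800·1.480 − 10900·0.2600) / 902.0 = 16.22 mg/L.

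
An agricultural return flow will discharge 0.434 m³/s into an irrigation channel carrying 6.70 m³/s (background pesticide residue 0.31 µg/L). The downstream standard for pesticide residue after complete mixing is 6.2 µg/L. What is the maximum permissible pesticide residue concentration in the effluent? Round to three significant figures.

97.1 µg/L

At the limit, (Qr·Cr + Qe·Cₑ)/(Qr + Qe) = 6.2:
Cₑ = (7.134·6.2 − 6.700·0.3100) / 0.4340 = 97.13 µg/L.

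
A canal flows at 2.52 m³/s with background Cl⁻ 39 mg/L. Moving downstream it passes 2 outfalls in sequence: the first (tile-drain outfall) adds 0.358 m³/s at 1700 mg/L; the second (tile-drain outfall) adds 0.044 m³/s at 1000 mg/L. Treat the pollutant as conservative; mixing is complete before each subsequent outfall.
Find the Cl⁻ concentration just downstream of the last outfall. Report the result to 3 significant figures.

After outfall 1: Q = 2.520 + 0.3580 = 2.878 m³/s; C = (2.520·39.00 + 0.3580·1700)/2.878 = 245.6 mg/L.
After outfall 2: Q = 2.878 + 0.04400 = 2.922 m³/s; C = (2.878·245.6 + 0.04400·1000)/2.922 = 257.0 mg/L.

257 mg/L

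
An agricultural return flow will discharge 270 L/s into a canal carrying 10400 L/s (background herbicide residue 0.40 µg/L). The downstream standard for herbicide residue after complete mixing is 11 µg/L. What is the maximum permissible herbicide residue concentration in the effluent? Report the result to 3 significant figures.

419 µg/L

At the limit, (Qr·Cr + Qe·Cₑ)/(Qr + Qe) = 11:
Cₑ = (10670·11 − 10400·0.4000) / 270.0 = 419.3 µg/L.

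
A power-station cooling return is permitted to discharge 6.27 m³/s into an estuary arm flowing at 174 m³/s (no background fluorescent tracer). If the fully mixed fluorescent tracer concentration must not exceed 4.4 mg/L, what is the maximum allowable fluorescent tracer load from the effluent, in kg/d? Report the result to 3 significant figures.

68500 kg/d

Mass balance at the limit: 174.0·0 + 6.270·Cₑ = 180.3·4.4 → Cₑ = 126.5 mg/L.
Load = 6.270 m³/s × 126.5 g/m³ × 86 400 s/d = 68530 kg/d.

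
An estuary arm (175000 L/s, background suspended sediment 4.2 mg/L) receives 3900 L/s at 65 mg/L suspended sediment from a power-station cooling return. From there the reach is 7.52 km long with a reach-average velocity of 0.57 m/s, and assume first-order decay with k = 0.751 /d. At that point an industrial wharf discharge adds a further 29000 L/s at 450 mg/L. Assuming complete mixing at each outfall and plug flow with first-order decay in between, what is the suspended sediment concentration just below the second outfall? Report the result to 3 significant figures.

67.0 mg/L

Conservation of mass: C = (175000·4.200 + 3900·65.00) / 178900 = 988500/178900 = 5.525 mg/L; combined flow 178900 L/s.
Travel time t = 7.52·1000 / 0.57 = 13190 s = 3.665 h.
Applying C = C₀e^(−kt): 5.525 × 0.8917 = 4.927 mg/L.
Second outfall: C = (178900·4.927 + 29000·450.0)/207900 = 67.01 mg/L.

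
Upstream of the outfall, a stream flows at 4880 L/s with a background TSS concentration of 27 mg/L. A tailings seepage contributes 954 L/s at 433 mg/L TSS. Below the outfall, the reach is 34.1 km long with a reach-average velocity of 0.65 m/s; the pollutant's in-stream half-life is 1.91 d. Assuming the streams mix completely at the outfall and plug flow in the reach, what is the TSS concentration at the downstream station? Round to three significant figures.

74.9 mg/L

Mixed concentration C = ΣQC/ΣQ = (4880·27.00 + 954.0·433.0) / 5834 = 544800/5834 = 93.39 mg/L.
Travel time t = 34.1·1000 / 0.65 = 52460 s = 14.57 h.
Half-life 1.91 d → k = ln 2 / 1.91 = 0.3629 d⁻¹.
Applying C = C₀e^(−kt): 93.39 × 0.8022 = 74.92 mg/L.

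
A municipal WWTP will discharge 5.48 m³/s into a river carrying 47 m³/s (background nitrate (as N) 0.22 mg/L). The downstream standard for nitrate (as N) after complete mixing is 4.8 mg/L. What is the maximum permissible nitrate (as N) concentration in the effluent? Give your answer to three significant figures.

44.1 mg/L

At the limit, (Qr·Cr + Qe·Cₑ)/(Qr + Qe) = 4.8:
Cₑ = (52.48·4.8 − 47.00·0.2200) / 5.480 = 44.08 mg/L.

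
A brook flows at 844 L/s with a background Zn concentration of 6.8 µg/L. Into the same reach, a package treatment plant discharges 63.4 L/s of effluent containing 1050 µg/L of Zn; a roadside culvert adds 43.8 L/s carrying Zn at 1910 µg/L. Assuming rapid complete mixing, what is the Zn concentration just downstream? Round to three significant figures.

Conservation of mass: C = (844.0·6.800 + 63.40·1050 + 43.80·1910) / 951.2 = 156000/951.2 = 164.0 µg/L.

164 µg/L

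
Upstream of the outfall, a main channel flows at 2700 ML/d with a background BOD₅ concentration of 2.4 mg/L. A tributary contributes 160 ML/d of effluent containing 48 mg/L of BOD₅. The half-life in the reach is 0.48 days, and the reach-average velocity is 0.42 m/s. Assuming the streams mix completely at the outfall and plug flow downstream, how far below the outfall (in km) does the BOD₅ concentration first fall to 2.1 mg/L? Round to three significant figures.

Mixed concentration C = ΣQC/ΣQ = (2700·2.400 + 160.0·48.00) / 2860 = 14160/2860 = 4.951 mg/L.
Half-life 0.48 d → k = ln 2 / 0.48 = 1.444 d⁻¹.
Set 4.951·exp(−k·t) = 2.1 → t = ln(4.951/2.1)/k = 51320 s = 14.25 h.
Distance = v·t = 0.42·51320 = 21550 m = 21.55 km.

21.6 km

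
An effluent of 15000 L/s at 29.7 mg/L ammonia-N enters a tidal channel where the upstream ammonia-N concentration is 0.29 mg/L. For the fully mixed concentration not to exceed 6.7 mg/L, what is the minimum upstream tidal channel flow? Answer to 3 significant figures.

Set C_mix = 6.7: (Q·0.2900 + 15000·29.70) / (Q + 15000) = 6.7
→ Q = 15000·(29.70 − 6.7)/(6.7 − 0.2900) = 53820 L/s.

53800 L/s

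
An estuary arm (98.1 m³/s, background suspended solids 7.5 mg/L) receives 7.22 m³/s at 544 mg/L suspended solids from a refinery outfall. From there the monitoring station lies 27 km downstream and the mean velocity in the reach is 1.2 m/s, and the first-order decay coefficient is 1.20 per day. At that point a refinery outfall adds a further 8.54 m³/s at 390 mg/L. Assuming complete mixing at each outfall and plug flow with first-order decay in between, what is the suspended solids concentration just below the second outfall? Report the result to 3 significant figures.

Conservation of mass: C = (98.10·7.500 + 7.220·544.0) / 105.3 = 4663/105.3 = 44.28 mg/L; combined flow 105.3 m³/s.
Travel time t = 27·1000 / 1.2 = 22500 s = 6.250 h.
After decay, C = 44.28 × e^(−kt) = 44.28 × 0.7316 = 32.39 mg/L.
Second outfall: C = (105.3·32.39 + 8.540·390.0)/113.9 = 59.22 mg/L.

59.2 mg/L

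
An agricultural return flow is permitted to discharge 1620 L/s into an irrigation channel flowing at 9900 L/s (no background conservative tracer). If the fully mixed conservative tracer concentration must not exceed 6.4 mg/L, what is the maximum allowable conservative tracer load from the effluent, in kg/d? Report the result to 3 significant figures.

6370 kg/d

Mass balance at the limit: 9900·0 + 1620·Cₑ = 11520·6.4 → Cₑ = 45.51 mg/L.
1620 L/s = 1.620 m³/s. Load = 1.620 m³/s × 45.51 g/m³ × 86 400 s/d = 6370 kg/d.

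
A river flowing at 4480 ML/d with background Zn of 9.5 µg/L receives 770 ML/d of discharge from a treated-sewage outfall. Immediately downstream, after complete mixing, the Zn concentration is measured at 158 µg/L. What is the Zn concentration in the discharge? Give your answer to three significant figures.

1020 µg/L

Mass balance: 4480·9.500 + 770.0·Cₑ = 5250·158.0
→ Cₑ = (5250·158.0 − 4480·9.500) / 770.0 = 1022 µg/L.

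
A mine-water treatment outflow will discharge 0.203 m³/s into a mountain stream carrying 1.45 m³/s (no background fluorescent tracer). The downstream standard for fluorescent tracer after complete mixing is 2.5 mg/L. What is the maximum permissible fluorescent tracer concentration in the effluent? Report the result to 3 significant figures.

At the limit, (Qr·Cr + Qe·Cₑ)/(Qr + Qe) = 2.5:
Cₑ = (1.653·2.5 − 1.450·0) / 0.2030 = 20.36 mg/L.

20.4 mg/L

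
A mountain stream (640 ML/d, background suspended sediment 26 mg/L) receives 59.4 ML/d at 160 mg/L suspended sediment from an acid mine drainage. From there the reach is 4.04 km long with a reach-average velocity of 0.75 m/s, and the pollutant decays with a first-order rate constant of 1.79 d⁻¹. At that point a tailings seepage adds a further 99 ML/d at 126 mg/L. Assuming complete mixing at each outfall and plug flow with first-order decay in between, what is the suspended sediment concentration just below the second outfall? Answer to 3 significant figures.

Mixed concentration C = ΣQC/ΣQ = (640.0·26.00 + 59.40·160.0) / 699.4 = 26140/699.4 = 37.38 mg/L; combined flow 699.4 ML/d.
Travel time t = 4.04·1000 / 0.75 = 5387 s = 1.496 h.
After decay, C = 37.38 × e^(−kt) = 37.38 × 0.8944 = 33.43 mg/L.
At the second outfall, C = (699.4·33.43 + 99.00·126.0) / (699.4 + 99.00) = 44.91 mg/L.

44.9 mg/L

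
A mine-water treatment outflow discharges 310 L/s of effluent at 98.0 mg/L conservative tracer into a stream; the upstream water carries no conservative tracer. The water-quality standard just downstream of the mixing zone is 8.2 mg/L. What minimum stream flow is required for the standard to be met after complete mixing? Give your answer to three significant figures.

3390 L/s

Set C_mix = 8.2: (Q·0 + 310.0·98.00) / (Q + 310.0) = 8.2
→ Q = 310.0·(98.00 − 8.2)/(8.2 − 0) = 3395 L/s.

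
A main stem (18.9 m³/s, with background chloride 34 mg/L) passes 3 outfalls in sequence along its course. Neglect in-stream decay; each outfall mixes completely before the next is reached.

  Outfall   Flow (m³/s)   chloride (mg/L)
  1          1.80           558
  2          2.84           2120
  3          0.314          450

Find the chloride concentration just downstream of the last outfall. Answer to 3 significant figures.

After outfall 1: Q = 18.90 + 1.800 = 20.70 m³/s; C = (18.90·34.00 + 1.800·558.0)/20.70 = 79.57 mg/L.
After outfall 2: Q = 20.70 + 2.840 = 23.54 m³/s; C = (20.70·79.57 + 2.840·2120)/23.54 = 325.7 mg/L.
After outfall 3: Q = 23.54 + 0.3140 = 23.85 m³/s; C = (23.54·325.7 + 0.3140·450.0)/23.85 = 327.4 mg/L.

327 mg/L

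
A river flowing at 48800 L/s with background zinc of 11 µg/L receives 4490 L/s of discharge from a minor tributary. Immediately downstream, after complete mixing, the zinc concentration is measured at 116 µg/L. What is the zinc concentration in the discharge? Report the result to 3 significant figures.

1260 µg/L

Mass balance: 48800·11.00 + 4490·Cₑ = 53290·116.0
→ Cₑ = (53290·116.0 − 48800·11.00) / 4490 = 1257 µg/L.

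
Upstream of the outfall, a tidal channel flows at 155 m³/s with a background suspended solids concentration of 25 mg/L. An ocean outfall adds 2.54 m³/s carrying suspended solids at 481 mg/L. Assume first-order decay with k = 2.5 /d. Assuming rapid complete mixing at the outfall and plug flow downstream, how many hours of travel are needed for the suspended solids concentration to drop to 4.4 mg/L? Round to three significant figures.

Mixed concentration C = ΣQC/ΣQ = (155.0·25.00 + 2.540·481.0) / 157.5 = 5097/157.5 = 32.35 mg/L.
32.35·exp(−k·t) = 4.4 → t = ln(32.35/4.4)/k = 68950 s = 19.15 h.

19.2 h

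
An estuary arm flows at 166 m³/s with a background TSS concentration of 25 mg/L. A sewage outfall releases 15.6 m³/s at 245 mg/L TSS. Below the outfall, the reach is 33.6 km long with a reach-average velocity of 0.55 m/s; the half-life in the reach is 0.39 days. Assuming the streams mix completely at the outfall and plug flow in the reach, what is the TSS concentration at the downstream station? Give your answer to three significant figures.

Mixed concentration C = ΣQC/ΣQ = (166.0·25.00 + 15.60·245.0) / 181.6 = 7972/181.6 = 43.90 mg/L.
Travel time t = 33.6·1000 / 0.55 = 61090 s = 16.97 h.
Half-life 0.39 d → k = ln 2 / 0.39 = 1.777 d⁻¹.
Applying C = C₀e^(−kt): 43.90 × 0.2846 = 12.49 mg/L.

12.5 mg/L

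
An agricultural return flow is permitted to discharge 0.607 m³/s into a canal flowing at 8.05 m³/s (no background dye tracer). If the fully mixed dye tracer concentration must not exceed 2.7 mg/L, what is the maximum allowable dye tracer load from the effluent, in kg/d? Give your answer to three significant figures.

2020 kg/d

Mass balance at the limit: 8.050·0 + 0.6070·Cₑ = 8.657·2.7 → Cₑ = 38.51 mg/L.
Load = 0.6070 m³/s × 38.51 g/m³ × 86 400 s/d = 2020 kg/d.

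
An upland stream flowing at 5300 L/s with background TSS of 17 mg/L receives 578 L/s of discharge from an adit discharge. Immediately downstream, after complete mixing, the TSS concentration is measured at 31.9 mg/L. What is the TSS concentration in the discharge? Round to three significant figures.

169 mg/L

Mass balance: 5300·17.00 + 578.0·Cₑ = 5878·31.90
→ Cₑ = (5878·31.90 − 5300·17.00) / 578.0 = 168.5 mg/L.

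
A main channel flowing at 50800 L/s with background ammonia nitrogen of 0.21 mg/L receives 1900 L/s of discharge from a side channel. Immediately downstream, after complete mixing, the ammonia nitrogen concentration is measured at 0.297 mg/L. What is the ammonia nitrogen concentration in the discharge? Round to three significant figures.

2.62 mg/L

Mass balance: 50800·0.2100 + 1900·Cₑ = 52700·0.2970
→ Cₑ = (52700·0.2970 − 50800·0.2100) / 1900 = 2.623 mg/L.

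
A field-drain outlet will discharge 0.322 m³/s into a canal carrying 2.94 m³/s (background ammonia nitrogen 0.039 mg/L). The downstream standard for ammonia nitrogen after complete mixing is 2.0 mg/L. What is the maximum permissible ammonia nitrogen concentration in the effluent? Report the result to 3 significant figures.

At the limit, (Qr·Cr + Qe·Cₑ)/(Qr + Qe) = 2.0:
Cₑ = (3.262·2.0 − 2.940·0.03900) / 0.3220 = 19.90 mg/L.

19.9 mg/L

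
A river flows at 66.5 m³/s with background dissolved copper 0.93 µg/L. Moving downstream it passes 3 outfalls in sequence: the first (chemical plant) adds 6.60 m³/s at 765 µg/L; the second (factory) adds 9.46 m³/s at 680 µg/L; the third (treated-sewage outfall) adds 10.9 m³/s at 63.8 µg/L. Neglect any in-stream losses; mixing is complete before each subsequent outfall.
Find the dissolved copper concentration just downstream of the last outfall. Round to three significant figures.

Outfall 1: combined Q = 73.10 m³/s; C = (66.50·0.9300 + 6.600·765.0)/73.10 = 69.92 µg/L.
Outfall 2: combined Q = 82.56 m³/s; C = (73.10·69.92 + 9.460·680.0)/82.56 = 139.8 µg/L.
Outfall 3: combined Q = 93.46 m³/s; C = (82.56·139.8 + 10.90·63.80)/93.46 = 131.0 µg/L.

131 µg/L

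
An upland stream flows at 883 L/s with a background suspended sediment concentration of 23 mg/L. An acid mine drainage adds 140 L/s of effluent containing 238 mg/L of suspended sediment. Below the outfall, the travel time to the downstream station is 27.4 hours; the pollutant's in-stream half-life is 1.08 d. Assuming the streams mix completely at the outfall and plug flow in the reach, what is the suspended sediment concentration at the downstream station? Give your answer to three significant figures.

25.2 mg/L

Flow-weighted average: C = (883.0·23.00 + 140.0·238.0) / 1023 = 53630/1023 = 52.42 mg/L.
Half-life 1.08 d → k = ln 2 / 1.08 = 0.6418 d⁻¹.
Decay over the reach: 52.42·exp(−kt) = 52.42·0.4806 = 25.19 mg/L.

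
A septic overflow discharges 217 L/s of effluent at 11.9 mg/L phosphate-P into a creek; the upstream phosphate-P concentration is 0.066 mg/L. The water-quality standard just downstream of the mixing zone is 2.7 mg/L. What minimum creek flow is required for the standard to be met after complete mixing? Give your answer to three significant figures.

758 L/s

Set C_mix = 2.7: (Q·0.06600 + 217.0·11.90) / (Q + 217.0) = 2.7
→ Q = 217.0·(11.90 − 2.7)/(2.7 − 0.06600) = 757.9 L/s.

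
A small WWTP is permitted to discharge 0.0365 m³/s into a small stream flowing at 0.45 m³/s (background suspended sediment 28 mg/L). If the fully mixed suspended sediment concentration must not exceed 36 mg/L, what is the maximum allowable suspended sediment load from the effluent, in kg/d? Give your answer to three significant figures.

Mass balance at the limit: 0.4500·28.00 + 0.03650·Cₑ = 0.4865·36 → Cₑ = 134.6 mg/L.
Load = 0.03650 m³/s × 134.6 g/m³ × 86 400 s/d = 424.6 kg/d.

425 kg/d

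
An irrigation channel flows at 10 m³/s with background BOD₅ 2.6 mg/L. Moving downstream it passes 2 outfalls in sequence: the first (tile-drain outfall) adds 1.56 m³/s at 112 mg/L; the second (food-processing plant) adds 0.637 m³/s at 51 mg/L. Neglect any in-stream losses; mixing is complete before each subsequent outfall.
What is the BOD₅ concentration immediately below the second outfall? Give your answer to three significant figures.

After outfall 1: Q = 10.00 + 1.560 = 11.56 m³/s; C = (10.00·2.600 + 1.560·112.0)/11.56 = 17.36 mg/L.
After outfall 2: Q = 11.56 + 0.6370 = 12.20 m³/s; C = (11.56·17.36 + 0.6370·51.00)/12.20 = 19.12 mg/L.

19.1 mg/L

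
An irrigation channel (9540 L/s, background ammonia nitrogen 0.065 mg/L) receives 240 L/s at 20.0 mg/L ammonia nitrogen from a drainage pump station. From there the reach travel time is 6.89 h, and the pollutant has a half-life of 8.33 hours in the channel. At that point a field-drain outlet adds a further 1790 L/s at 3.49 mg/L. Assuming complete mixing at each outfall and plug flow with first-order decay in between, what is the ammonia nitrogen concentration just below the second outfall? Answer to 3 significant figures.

Conservation of mass: C = (9540·0.06500 + 240.0·20.00) / 9780 = 5420/9780 = 0.5542 mg/L; combined flow 9780 L/s.
Half-life 8.33 h → k = ln 2 / 8.33 = 0.08321 h⁻¹ = 1.997 d⁻¹.
Applying C = C₀e^(−kt): 0.5542 × 0.5636 = 0.3124 mg/L.
At the second outfall, C = (9780·0.3124 + 1790·3.490) / (9780 + 1790) = 0.8040 mg/L.

0.804 mg/L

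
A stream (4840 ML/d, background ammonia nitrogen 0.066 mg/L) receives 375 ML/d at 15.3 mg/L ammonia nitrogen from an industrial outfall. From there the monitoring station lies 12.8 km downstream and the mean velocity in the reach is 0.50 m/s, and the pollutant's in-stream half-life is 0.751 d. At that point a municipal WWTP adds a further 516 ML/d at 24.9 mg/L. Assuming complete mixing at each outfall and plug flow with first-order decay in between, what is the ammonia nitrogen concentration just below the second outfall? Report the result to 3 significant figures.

3.05 mg/L

After mixing, C = (4840·0.06600 + 375.0·15.30) / 5215 = 6057/5215 = 1.161 mg/L; combined flow 5215 ML/d.
Travel time t = 12.8·1000 / 0.50 = 25600 s = 7.111 h.
Half-life 0.751 d → k = ln 2 / 0.751 = 0.9230 d⁻¹.
Applying C = C₀e^(−kt): 1.161 × 0.7607 = 0.8836 mg/L.
At the second outfall, C = (5215·0.8836 + 516.0·24.90) / (5215 + 516.0) = 3.046 mg/L.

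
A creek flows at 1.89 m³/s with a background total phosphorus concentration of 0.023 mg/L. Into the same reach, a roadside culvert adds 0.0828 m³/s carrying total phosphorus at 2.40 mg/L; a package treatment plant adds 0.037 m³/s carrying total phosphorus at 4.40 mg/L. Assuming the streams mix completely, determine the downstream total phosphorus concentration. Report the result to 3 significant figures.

0.202 mg/L

Flow-weighted average: C = (1.890·0.02300 + 0.08280·2.400 + 0.03700·4.400) / 2.010 = 0.4050/2.010 = 0.2015 mg/L.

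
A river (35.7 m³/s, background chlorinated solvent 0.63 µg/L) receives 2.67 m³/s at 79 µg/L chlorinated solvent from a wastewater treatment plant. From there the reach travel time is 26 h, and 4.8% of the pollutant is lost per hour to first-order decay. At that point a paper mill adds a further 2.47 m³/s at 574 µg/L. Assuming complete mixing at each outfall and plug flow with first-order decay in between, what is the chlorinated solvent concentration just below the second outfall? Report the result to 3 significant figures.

36.3 µg/L

Mass balance: C = (35.70·0.6300 + 2.670·79.00) / 38.37 = 233.4/38.37 = 6.083 µg/L; combined flow 38.37 m³/s.
4.8%/h lost → k = −ln(1 − 0.048) = 0.04919 h⁻¹.
First-order decay: C = 6.083·exp(−k·t) = 6.083·0.2783 = 1.693 µg/L.
Second outfall: C = (38.37·1.693 + 2.470·574.0)/40.84 = 36.31 µg/L.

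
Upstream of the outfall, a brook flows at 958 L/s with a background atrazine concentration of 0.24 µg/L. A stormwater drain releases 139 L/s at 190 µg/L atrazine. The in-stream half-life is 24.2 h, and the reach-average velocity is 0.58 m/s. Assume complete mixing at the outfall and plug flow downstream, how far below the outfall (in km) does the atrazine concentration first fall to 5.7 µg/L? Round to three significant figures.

106 km

Flow-weighted average: C = (958.0·0.2400 + 139.0·190.0) / 1097 = 26640/1097 = 24.28 µg/L.
Half-life 24.2 h → k = ln 2 / 24.2 = 0.02864 h⁻¹ = 0.6874 d⁻¹.
Set 24.28·exp(−k·t) = 5.7 → t = ln(24.28/5.7)/k = 182200 s = 50.60 h.
Distance = v·t = 0.58·182200 = 105700 m = 105.7 km.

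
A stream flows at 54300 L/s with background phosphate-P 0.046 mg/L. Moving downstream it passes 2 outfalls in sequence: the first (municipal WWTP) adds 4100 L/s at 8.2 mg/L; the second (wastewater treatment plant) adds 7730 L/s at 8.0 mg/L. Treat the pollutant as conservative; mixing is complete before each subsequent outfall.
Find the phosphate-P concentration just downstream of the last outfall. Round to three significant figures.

After outfall 1: Q = 54300 + 4100 = 58400 L/s; C = (54300·0.04600 + 4100·8.200)/58400 = 0.6185 mg/L.
After outfall 2: Q = 58400 + 7730 = 66130 L/s; C = (58400·0.6185 + 7730·8.000)/66130 = 1.481 mg/L.

1.48 mg/L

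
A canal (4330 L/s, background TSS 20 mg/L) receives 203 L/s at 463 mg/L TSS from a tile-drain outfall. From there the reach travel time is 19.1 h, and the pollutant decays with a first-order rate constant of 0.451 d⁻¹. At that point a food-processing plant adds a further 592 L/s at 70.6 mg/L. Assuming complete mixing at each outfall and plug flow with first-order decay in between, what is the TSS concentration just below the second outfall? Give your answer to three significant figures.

Flow-weighted average: C = (4330·20.00 + 203.0·463.0) / 4533 = 180600/4533 = 39.84 mg/L; combined flow 4533 L/s.
First-order decay: C = 39.84·exp(−k·t) = 39.84·0.6984 = 27.82 mg/L.
Second outfall: C = (4533·27.82 + 592.0·70.60)/5125 = 32.77 mg/L.

32.8 mg/L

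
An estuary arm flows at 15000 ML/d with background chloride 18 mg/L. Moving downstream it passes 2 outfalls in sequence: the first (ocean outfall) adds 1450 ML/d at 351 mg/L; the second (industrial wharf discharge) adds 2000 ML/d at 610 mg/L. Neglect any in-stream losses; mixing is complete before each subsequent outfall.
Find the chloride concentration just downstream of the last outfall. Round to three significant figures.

108 mg/L

Outfall 1: combined Q = 16450 ML/d; C = (15000·18.00 + 1450·351.0)/16450 = 47.35 mg/L.
Outfall 2: combined Q = 18450 ML/d; C = (16450·47.35 + 2000·610.0)/18450 = 108.3 mg/L.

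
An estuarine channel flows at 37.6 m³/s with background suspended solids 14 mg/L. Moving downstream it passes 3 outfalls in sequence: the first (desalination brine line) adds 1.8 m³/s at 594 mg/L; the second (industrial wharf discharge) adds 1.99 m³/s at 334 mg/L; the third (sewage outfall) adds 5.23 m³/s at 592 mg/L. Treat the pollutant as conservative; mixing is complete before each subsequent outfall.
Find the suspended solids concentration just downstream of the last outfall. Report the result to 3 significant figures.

115 mg/L

After outfall 1: Q = 37.60 + 1.800 = 39.40 m³/s; C = (37.60·14.00 + 1.800·594.0)/39.40 = 40.50 mg/L.
After outfall 2: Q = 39.40 + 1.990 = 41.39 m³/s; C = (39.40·40.50 + 1.990·334.0)/41.39 = 54.61 mg/L.
After outfall 3: Q = 41.39 + 5.230 = 46.62 m³/s; C = (41.39·54.61 + 5.230·592.0)/46.62 = 114.9 mg/L.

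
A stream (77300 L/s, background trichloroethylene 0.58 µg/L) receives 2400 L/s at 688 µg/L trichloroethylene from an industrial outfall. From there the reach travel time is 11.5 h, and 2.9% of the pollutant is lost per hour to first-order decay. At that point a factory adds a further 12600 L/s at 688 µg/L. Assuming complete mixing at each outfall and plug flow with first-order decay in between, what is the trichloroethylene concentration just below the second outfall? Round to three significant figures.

Mixed concentration C = ΣQC/ΣQ = (77300·0.5800 + 2400·688.0) / 79700 = 1696000/79700 = 21.28 µg/L; combined flow 79700 L/s.
2.9%/h lost → k = −ln(1 − 0.029) = 0.02943 h⁻¹.
After decay, C = 21.28 × e^(−kt) = 21.28 × 0.7129 = 15.17 µg/L.
At the second outfall, C = (79700·15.17 + 12600·688.0) / (79700 + 12600) = 107.0 µg/L.

107 µg/L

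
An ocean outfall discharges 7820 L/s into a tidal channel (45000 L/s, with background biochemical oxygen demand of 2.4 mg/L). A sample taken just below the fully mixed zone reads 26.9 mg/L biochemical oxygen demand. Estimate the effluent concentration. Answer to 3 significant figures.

Mass balance: 45000·2.400 + 7820·Cₑ = 52820·26.90
→ Cₑ = (52820·26.90 − 45000·2.400) / 7820 = 167.9 mg/L.

168 mg/L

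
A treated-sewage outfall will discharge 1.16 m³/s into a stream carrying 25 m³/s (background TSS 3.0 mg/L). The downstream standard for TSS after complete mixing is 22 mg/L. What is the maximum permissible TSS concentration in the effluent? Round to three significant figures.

431 mg/L

At the limit, (Qr·Cr + Qe·Cₑ)/(Qr + Qe) = 22:
Cₑ = (26.16·22 − 25.00·3.000) / 1.160 = 431.5 mg/L.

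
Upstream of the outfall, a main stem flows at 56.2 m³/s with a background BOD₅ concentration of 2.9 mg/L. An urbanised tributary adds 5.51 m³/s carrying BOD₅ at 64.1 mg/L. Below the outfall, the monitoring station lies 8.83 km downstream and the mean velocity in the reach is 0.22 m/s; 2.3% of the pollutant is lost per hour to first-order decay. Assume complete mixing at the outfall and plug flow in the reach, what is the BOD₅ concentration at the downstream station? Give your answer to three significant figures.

6.45 mg/L

Flow-weighted average: C = (56.20·2.900 + 5.510·64.10) / 61.71 = 516.2/61.71 = 8.364 mg/L.
Travel time t = 8.83·1000 / 0.22 = 40140 s = 11.15 h.
2.3%/h lost → k = −ln(1 − 0.023) = 0.02327 h⁻¹.
After decay, C = 8.364 × e^(−kt) = 8.364 × 0.7715 = 6.453 mg/L.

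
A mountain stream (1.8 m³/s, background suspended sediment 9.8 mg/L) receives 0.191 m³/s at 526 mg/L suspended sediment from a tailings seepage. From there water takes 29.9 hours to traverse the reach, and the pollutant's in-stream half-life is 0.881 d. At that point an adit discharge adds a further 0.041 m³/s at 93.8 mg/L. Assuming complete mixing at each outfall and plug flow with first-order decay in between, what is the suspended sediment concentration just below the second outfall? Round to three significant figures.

After mixing, C = (1.800·9.800 + 0.1910·526.0) / 1.991 = 118.1/1.991 = 59.32 mg/L; combined flow 1.991 m³/s.
Half-life 0.881 d → k = ln 2 / 0.881 = 0.7868 d⁻¹.
First-order decay: C = 59.32·exp(−k·t) = 59.32·0.3752 = 22.26 mg/L.
At the second outfall, C = (1.991·22.26 + 0.04100·93.80) / (1.991 + 0.04100) = 23.70 mg/L.

23.7 mg/L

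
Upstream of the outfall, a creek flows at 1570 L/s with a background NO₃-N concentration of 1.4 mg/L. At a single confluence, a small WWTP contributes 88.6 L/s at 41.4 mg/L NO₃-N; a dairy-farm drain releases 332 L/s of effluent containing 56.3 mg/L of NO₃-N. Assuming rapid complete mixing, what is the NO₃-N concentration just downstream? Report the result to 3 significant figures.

12.3 mg/L

Conservation of mass: C = (1570·1.400 + 88.60·41.40 + 332.0·56.30) / 1991 = 24560/1991 = 12.34 mg/L.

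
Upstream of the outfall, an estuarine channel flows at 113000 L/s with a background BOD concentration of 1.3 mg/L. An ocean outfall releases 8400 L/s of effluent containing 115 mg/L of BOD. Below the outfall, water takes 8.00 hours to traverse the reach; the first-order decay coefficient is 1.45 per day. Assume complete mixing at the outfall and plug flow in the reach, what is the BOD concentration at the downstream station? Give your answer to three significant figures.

Mixed concentration C = ΣQC/ΣQ = (113000·1.300 + 8400·115.0) / 121400 = 1113000/121400 = 9.167 mg/L.
First-order decay: C = 9.167·exp(−k·t) = 9.167·0.6167 = 5.654 mg/L.

5.65 mg/L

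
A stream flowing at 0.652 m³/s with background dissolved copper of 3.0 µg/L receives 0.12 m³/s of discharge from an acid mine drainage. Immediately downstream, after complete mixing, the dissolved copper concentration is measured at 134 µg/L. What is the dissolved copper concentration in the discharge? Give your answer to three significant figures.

846 µg/L

Mass balance: 0.6520·3.000 + 0.1200·Cₑ = 0.7720·134.0
→ Cₑ = (0.7720·134.0 − 0.6520·3.000) / 0.1200 = 845.8 µg/L.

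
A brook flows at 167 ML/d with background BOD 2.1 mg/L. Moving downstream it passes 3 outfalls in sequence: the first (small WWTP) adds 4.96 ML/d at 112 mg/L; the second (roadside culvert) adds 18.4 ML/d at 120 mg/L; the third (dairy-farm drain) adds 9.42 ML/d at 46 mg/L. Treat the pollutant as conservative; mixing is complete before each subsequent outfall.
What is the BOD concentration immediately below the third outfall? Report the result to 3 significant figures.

17.8 mg/L

Below outfall 1: Q → 172.0 ML/d, C = (167.0·2.100 + 4.960·112.0)/172.0 = 5.270 mg/L.
Below outfall 2: Q → 190.4 ML/d, C = (172.0·5.270 + 18.40·120.0)/190.4 = 16.36 mg/L.
Below outfall 3: Q → 199.8 ML/d, C = (190.4·16.36 + 9.420·46.00)/199.8 = 17.76 mg/L.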